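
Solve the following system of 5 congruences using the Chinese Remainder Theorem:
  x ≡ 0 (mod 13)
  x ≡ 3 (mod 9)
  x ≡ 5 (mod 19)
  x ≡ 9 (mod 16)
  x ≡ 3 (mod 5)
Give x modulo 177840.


Product of moduli M = 13 · 9 · 19 · 16 · 5 = 177840.
Merge one congruence at a time:
  Start: x ≡ 0 (mod 13).
  Combine with x ≡ 3 (mod 9); new modulus lcm = 117.
    Write x = 0 + 13·t and substitute into x ≡ 3 (mod 9): 13·t ≡ 3 − 0 = 3 (mod 9).
    Reduce coefficients mod 9: 4·t ≡ 3 (mod 9).
    The inverse of 4 mod 9 is 7 (since 4·7 = 28 = 3·9 + 1), so t ≡ 7·3 = 21 ≡ 3 (mod 9).
    Then x = 0 + 13·3 = 39, valid modulo lcm(13, 9) = 117: x ≡ 39 (mod 117).
  Combine with x ≡ 5 (mod 19); new modulus lcm = 2223.
    Write x = 39 + 117·t and substitute into x ≡ 5 (mod 19): 117·t ≡ 5 − 39 = -34 (mod 19).
    Reduce coefficients mod 19: 3·t ≡ 4 (mod 19).
    The inverse of 3 mod 19 is 13 (since 3·13 = 39 = 2·19 + 1), so t ≡ 13·4 = 52 ≡ 14 (mod 19).
    Then x = 39 + 117·14 = 1677, valid modulo lcm(117, 19) = 2223: x ≡ 1677 (mod 2223).
  Combine with x ≡ 9 (mod 16); new modulus lcm = 35568.
    Write x = 1677 + 2223·t and substitute into x ≡ 9 (mod 16): 2223·t ≡ 9 − 1677 = -1668 (mod 16).
    Reduce coefficients mod 16: 15·t ≡ 12 (mod 16).
    The inverse of 15 mod 16 is 15 (since 15·15 = 225 = 14·16 + 1), so t ≡ 15·12 = 180 ≡ 4 (mod 16).
    Then x = 1677 + 2223·4 = 10569, valid modulo lcm(2223, 16) = 35568: x ≡ 10569 (mod 35568).
  Combine with x ≡ 3 (mod 5); new modulus lcm = 177840.
    Write x = 10569 + 35568·t and substitute into x ≡ 3 (mod 5): 35568·t ≡ 3 − 10569 = -10566 (mod 5).
    Reduce coefficients mod 5: 3·t ≡ 4 (mod 5).
    The inverse of 3 mod 5 is 2 (since 3·2 = 6 = 1·5 + 1), so t ≡ 2·4 = 8 ≡ 3 (mod 5).
    Then x = 10569 + 35568·3 = 117273, valid modulo lcm(35568, 5) = 177840: x ≡ 117273 (mod 177840).
Verify against each original: 117273 mod 13 = 0, 117273 mod 9 = 3, 117273 mod 19 = 5, 117273 mod 16 = 9, 117273 mod 5 = 3.

x ≡ 117273 (mod 177840).


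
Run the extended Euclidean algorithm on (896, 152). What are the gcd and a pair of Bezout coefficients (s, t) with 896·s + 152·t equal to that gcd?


Euclidean algorithm on (896, 152) — divide until remainder is 0:
  896 = 5 · 152 + 136
  152 = 1 · 136 + 16
  136 = 8 · 16 + 8
  16 = 2 · 8 + 0
gcd(896, 152) = 8.
Track Bezout coefficients alongside the remainders: start with r₀ = 896 = a·1 + b·0 (s = 1, t = 0) and r₁ = 152 = a·0 + b·1 (s = 0, t = 1); each new remainder r_{k+1} = r_{k-1} − q_k·r_k inherits s_{k+1} = s_{k-1} − q_k·s_k, t_{k+1} = t_{k-1} − q_k·t_k, so r_k = a·s_k + b·t_k at every step:
  q = 5: r = 136, s = 1 − 5·0 = 1, t = 0 − 5·1 = -5  (check: 896·1 + 152·(-5) = 136)
  q = 1: r = 16, s = 0 − 1·1 = -1, t = 1 − 1·(-5) = 6  (check: 896·(-1) + 152·6 = 16)
  q = 8: r = 8, s = 1 − 8·(-1) = 9, t = -5 − 8·6 = -53  (check: 896·9 + 152·(-53) = 8)
The row with r = 8 (the gcd) gives the Bezout coefficients s = 9, t = -53.
Result: 896 · (9) + 152 · (-53) = 8.

gcd(896, 152) = 8; s = 9, t = -53 (check: 896·9 + 152·(-53) = 8).


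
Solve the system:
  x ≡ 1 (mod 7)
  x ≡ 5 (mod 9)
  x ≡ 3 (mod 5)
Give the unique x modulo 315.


Moduli 7, 9, 5 are pairwise coprime; by CRT there is a unique solution modulo M = 7 · 9 · 5 = 315.
Solve pairwise, accumulating the modulus:
  Start with x ≡ 1 (mod 7).
  Combine with x ≡ 5 (mod 9): since gcd(7, 9) = 1, we get a unique residue mod 63.
    Write x = 1 + 7·t and substitute into x ≡ 5 (mod 9): 7·t ≡ 5 − 1 = 4 (mod 9).
    The inverse of 7 mod 9 is 4 (since 7·4 = 28 = 3·9 + 1), so t ≡ 4·4 = 16 ≡ 7 (mod 9).
    Then x = 1 + 7·7 = 50, valid modulo lcm(7, 9) = 63: x ≡ 50 (mod 63).
  Combine with x ≡ 3 (mod 5): since gcd(63, 5) = 1, we get a unique residue mod 315.
    Write x = 50 + 63·t and substitute into x ≡ 3 (mod 5): 63·t ≡ 3 − 50 = -47 (mod 5).
    Reduce coefficients mod 5: 3·t ≡ 3 (mod 5).
    The inverse of 3 mod 5 is 2 (since 3·2 = 6 = 1·5 + 1), so t ≡ 2·3 = 6 ≡ 1 (mod 5).
    Then x = 50 + 63·1 = 113, valid modulo lcm(63, 5) = 315: x ≡ 113 (mod 315).
Verify: 113 mod 7 = 1 ✓, 113 mod 9 = 5 ✓, 113 mod 5 = 3 ✓.

x ≡ 113 (mod 315).


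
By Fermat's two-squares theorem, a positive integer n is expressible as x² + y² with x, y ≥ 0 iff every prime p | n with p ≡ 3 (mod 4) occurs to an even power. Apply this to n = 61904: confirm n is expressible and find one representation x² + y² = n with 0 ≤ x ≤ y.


Step 1: Factor n = 61904 = 2^4 · 53 · 73.
Step 2: Check the mod-4 condition on each prime factor: 2 = 2 (special); 53 ≡ 1 (mod 4), exponent 1; 73 ≡ 1 (mod 4), exponent 1.
All primes ≡ 3 (mod 4) appear to even exponent (or don't appear), so by the two-squares theorem n IS expressible as a sum of two squares.
Step 3: Build a representation. Group n = k² · m with k = 4 and m = 53 · 73 = 3869 (a product of primes ≡ 1 (mod 4)); a representation of m scales to one of n via (k·x)² + (k·y)² = k²(x² + y²). Each prime p ≡ 1 (mod 4) is itself a sum of two squares; find a² by testing p − a² for a perfect square:
  53: 53 − 1² = 52, 53 − 2² = 49 = 7² ⇒ 53 = 2² + 7².
  73: 73 − 1² = 72, 73 − 2² = 69, 73 − 3² = 64 = 8² ⇒ 73 = 3² + 8².
  Combine using the Brahmagupta–Fibonacci identity (a² + b²)(c² + d²) = (ac − bd)² + (ad + bc)² = (ac + bd)² + (ad − bc)²:
  53 · 73 = 3869: from (2² + 7²)(3² + 8²), take (2·3 − 7·8, 2·8 + 7·3) = (6 − 56, 16 + 21) = (-50, 37); dropping signs (only squares matter) gives (50, 37); check 50² + 37² = 2500 + 1369 = 3869 ✓.
  Scale by k = 4: (4·50, 4·37) = (200, 148).
Step 4: Order so x ≤ y and verify: 148² + 200² = 21904 + 40000 = 61904 = n. ✓

n = 61904 = 148² + 200² (one valid representation with x ≤ y).


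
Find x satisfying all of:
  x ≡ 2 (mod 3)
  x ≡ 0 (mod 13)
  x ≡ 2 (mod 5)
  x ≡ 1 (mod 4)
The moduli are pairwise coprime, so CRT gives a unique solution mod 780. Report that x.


Product of moduli M = 3 · 13 · 5 · 4 = 780.
Merge one congruence at a time:
  Start: x ≡ 2 (mod 3).
  Combine with x ≡ 0 (mod 13); new modulus lcm = 39.
    Write x = 2 + 3·t and substitute into x ≡ 0 (mod 13): 3·t ≡ 0 − 2 = -2 (mod 13).
    Reduce coefficients mod 13: 3·t ≡ 11 (mod 13).
    The inverse of 3 mod 13 is 9 (since 3·9 = 27 = 2·13 + 1), so t ≡ 9·11 = 99 ≡ 8 (mod 13).
    Then x = 2 + 3·8 = 26, valid modulo lcm(3, 13) = 39: x ≡ 26 (mod 39).
  Combine with x ≡ 2 (mod 5); new modulus lcm = 195.
    Write x = 26 + 39·t and substitute into x ≡ 2 (mod 5): 39·t ≡ 2 − 26 = -24 (mod 5).
    Reduce coefficients mod 5: 4·t ≡ 1 (mod 5).
    The inverse of 4 mod 5 is 4 (since 4·4 = 16 = 3·5 + 1), so t ≡ 4·1 = 4 ≡ 4 (mod 5).
    Then x = 26 + 39·4 = 182, valid modulo lcm(39, 5) = 195: x ≡ 182 (mod 195).
  Combine with x ≡ 1 (mod 4); new modulus lcm = 780.
    Write x = 182 + 195·t and substitute into x ≡ 1 (mod 4): 195·t ≡ 1 − 182 = -181 (mod 4).
    Reduce coefficients mod 4: 3·t ≡ 3 (mod 4).
    The inverse of 3 mod 4 is 3 (since 3·3 = 9 = 2·4 + 1), so t ≡ 3·3 = 9 ≡ 1 (mod 4).
    Then x = 182 + 195·1 = 377, valid modulo lcm(195, 4) = 780: x ≡ 377 (mod 780).
Verify against each original: 377 mod 3 = 2, 377 mod 13 = 0, 377 mod 5 = 2, 377 mod 4 = 1.

x ≡ 377 (mod 780).


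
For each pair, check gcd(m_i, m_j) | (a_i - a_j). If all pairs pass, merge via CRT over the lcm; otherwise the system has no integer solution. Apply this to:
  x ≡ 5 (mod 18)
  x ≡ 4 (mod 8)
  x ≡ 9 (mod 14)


Moduli 18, 8, 14 are not pairwise coprime, so CRT works modulo lcm(m_i) when all pairwise compatibility conditions hold.
Pairwise compatibility: gcd(m_i, m_j) must divide a_i - a_j for every pair.
Merge one congruence at a time:
  Start: x ≡ 5 (mod 18).
  Combine with x ≡ 4 (mod 8): gcd(18, 8) = 2, and 4 - 5 = -1 is NOT divisible by 2.
    ⇒ system is inconsistent (no integer solution).

No solution (the system is inconsistent).


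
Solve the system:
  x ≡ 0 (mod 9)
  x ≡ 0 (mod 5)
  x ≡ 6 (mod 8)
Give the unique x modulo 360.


Moduli 9, 5, 8 are pairwise coprime; by CRT there is a unique solution modulo M = 9 · 5 · 8 = 360.
Solve pairwise, accumulating the modulus:
  Start with x ≡ 0 (mod 9).
  Combine with x ≡ 0 (mod 5): since gcd(9, 5) = 1, we get a unique residue mod 45.
    Write x = 0 + 9·t and substitute into x ≡ 0 (mod 5): 9·t ≡ 0 − 0 = 0 (mod 5).
    Reduce coefficients mod 5: 4·t ≡ 0 (mod 5).
    The inverse of 4 mod 5 is 4 (since 4·4 = 16 = 3·5 + 1), so t ≡ 4·0 = 0 ≡ 0 (mod 5).
    Then x = 0 + 9·0 = 0, valid modulo lcm(9, 5) = 45: x ≡ 0 (mod 45).
  Combine with x ≡ 6 (mod 8): since gcd(45, 8) = 1, we get a unique residue mod 360.
    Write x = 0 + 45·t and substitute into x ≡ 6 (mod 8): 45·t ≡ 6 − 0 = 6 (mod 8).
    Reduce coefficients mod 8: 5·t ≡ 6 (mod 8).
    The inverse of 5 mod 8 is 5 (since 5·5 = 25 = 3·8 + 1), so t ≡ 5·6 = 30 ≡ 6 (mod 8).
    Then x = 0 + 45·6 = 270, valid modulo lcm(45, 8) = 360: x ≡ 270 (mod 360).
Verify: 270 mod 9 = 0 ✓, 270 mod 5 = 0 ✓, 270 mod 8 = 6 ✓.

x ≡ 270 (mod 360).


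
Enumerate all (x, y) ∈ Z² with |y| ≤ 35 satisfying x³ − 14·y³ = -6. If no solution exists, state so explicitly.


The equation is x³ - 14y³ = -6. For fixed y, x³ = 14·y³ − 6, so a solution requires the RHS to be a perfect cube.
Strategy: iterate y from -35 to 35, compute RHS = 14·y³ − 6, and check whether it is a (positive or negative) perfect cube.
Check small values of y:
  y = 0: RHS = -6 is not a perfect cube.
  y = 1: RHS = 8 = (2)³ ⇒ x = 2 works.
  y = -1: RHS = -20 is not a perfect cube.
  y = 2: RHS = 106 is not a perfect cube.
  y = -2: RHS = -118 is not a perfect cube.
  y = 3: RHS = 372 is not a perfect cube.
  y = -3: RHS = -384 is not a perfect cube.
Continuing the search up to |y| = 35 finds no further solutions beyond those listed.
Collected solutions: (2, 1).

Solutions (with |y| ≤ 35): (2, 1).


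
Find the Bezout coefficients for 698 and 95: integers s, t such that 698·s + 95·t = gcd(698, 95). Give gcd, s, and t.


Euclidean algorithm on (698, 95) — divide until remainder is 0:
  698 = 7 · 95 + 33
  95 = 2 · 33 + 29
  33 = 1 · 29 + 4
  29 = 7 · 4 + 1
  4 = 4 · 1 + 0
gcd(698, 95) = 1.
Track Bezout coefficients alongside the remainders: start with r₀ = 698 = a·1 + b·0 (s = 1, t = 0) and r₁ = 95 = a·0 + b·1 (s = 0, t = 1); each new remainder r_{k+1} = r_{k-1} − q_k·r_k inherits s_{k+1} = s_{k-1} − q_k·s_k, t_{k+1} = t_{k-1} − q_k·t_k, so r_k = a·s_k + b·t_k at every step:
  q = 7: r = 33, s = 1 − 7·0 = 1, t = 0 − 7·1 = -7  (check: 698·1 + 95·(-7) = 33)
  q = 2: r = 29, s = 0 − 2·1 = -2, t = 1 − 2·(-7) = 15  (check: 698·(-2) + 95·15 = 29)
  q = 1: r = 4, s = 1 − 1·(-2) = 3, t = -7 − 1·15 = -22  (check: 698·3 + 95·(-22) = 4)
  q = 7: r = 1, s = -2 − 7·3 = -23, t = 15 − 7·(-22) = 169  (check: 698·(-23) + 95·169 = 1)
The row with r = 1 (the gcd) gives the Bezout coefficients s = -23, t = 169.
Result: 698 · (-23) + 95 · (169) = 1.

gcd(698, 95) = 1; s = -23, t = 169 (check: 698·(-23) + 95·169 = 1).


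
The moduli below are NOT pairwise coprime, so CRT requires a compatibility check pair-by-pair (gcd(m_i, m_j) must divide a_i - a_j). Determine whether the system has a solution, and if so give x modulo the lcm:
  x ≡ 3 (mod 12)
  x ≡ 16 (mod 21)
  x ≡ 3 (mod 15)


Moduli 12, 21, 15 are not pairwise coprime, so CRT works modulo lcm(m_i) when all pairwise compatibility conditions hold.
Pairwise compatibility: gcd(m_i, m_j) must divide a_i - a_j for every pair.
Merge one congruence at a time:
  Start: x ≡ 3 (mod 12).
  Combine with x ≡ 16 (mod 21): gcd(12, 21) = 3, and 16 - 3 = 13 is NOT divisible by 3.
    ⇒ system is inconsistent (no integer solution).

No solution (the system is inconsistent).


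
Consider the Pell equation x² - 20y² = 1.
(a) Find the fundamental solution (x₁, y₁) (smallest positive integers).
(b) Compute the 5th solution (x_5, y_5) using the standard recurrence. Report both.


Step 1: Find the fundamental solution (x₁, y₁) of x² - 20y² = 1.
  Expand √20 as a continued fraction. a₀ = ⌊√20⌋ = 4; iterate m_{k+1} = d_k·a_k − m_k, d_{k+1} = (20 − m_{k+1}²)/d_k, a_{k+1} = ⌊(a₀ + m_{k+1})/d_{k+1}⌋ (starting m₀ = 0, d₀ = 1), with convergents p_k = a_k·p_{k-1} + p_{k-2}, q_k = a_k·q_{k-1} + q_{k-2} (p₋₁ = 1, q₋₁ = 0):
  k = 0: a₀ = 4; p₀/q₀ = 4/1; p₀² − 20·q₀² = 16 − 20 = -4.
  k = 1: m = 4, d = 4, a = ⌊(4 + 4)/4⌋ = 2; p/q = (2·4 + 1)/(2·1 + 0) = 9/2; p² − 20·q² = 81 − 80 = 1.
  The first convergent with p² − 20·q² = 1 gives the fundamental solution (x₁, y₁) = (9, 2).
Step 2: Apply the recurrence (x_{n+1}, y_{n+1}) = (x₁x_n + 20y₁y_n, x₁y_n + y₁x_n) repeatedly.
  From (x_1, y_1) = (9, 2): x_2 = 9·9 + 20·2·2 = 161; y_2 = 9·2 + 2·9 = 36.
  From (x_2, y_2) = (161, 36): x_3 = 9·161 + 20·2·36 = 2889; y_3 = 9·36 + 2·161 = 646.
  From (x_3, y_3) = (2889, 646): x_4 = 9·2889 + 20·2·646 = 51841; y_4 = 9·646 + 2·2889 = 11592.
  From (x_4, y_4) = (51841, 11592): x_5 = 9·51841 + 20·2·11592 = 930249; y_5 = 9·11592 + 2·51841 = 208010.
Step 3: Verify x_5² - 20·y_5² = 865363202001 - 865363202000 = 1 (should be 1). ✓

(x_1, y_1) = (9, 2); (x_5, y_5) = (930249, 208010).


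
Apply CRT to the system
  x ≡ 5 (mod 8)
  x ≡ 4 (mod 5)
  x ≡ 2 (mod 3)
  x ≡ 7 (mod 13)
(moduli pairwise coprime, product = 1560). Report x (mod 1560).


Product of moduli M = 8 · 5 · 3 · 13 = 1560.
Merge one congruence at a time:
  Start: x ≡ 5 (mod 8).
  Combine with x ≡ 4 (mod 5); new modulus lcm = 40.
    Write x = 5 + 8·t and substitute into x ≡ 4 (mod 5): 8·t ≡ 4 − 5 = -1 (mod 5).
    Reduce coefficients mod 5: 3·t ≡ 4 (mod 5).
    The inverse of 3 mod 5 is 2 (since 3·2 = 6 = 1·5 + 1), so t ≡ 2·4 = 8 ≡ 3 (mod 5).
    Then x = 5 + 8·3 = 29, valid modulo lcm(8, 5) = 40: x ≡ 29 (mod 40).
  Combine with x ≡ 2 (mod 3); new modulus lcm = 120.
    Write x = 29 + 40·t and substitute into x ≡ 2 (mod 3): 40·t ≡ 2 − 29 = -27 (mod 3).
    Reduce coefficients mod 3: 1·t ≡ 0 (mod 3).
    So t ≡ 0 (mod 3).
    Then x = 29 + 40·0 = 29, valid modulo lcm(40, 3) = 120: x ≡ 29 (mod 120).
  Combine with x ≡ 7 (mod 13); new modulus lcm = 1560.
    Write x = 29 + 120·t and substitute into x ≡ 7 (mod 13): 120·t ≡ 7 − 29 = -22 (mod 13).
    Reduce coefficients mod 13: 3·t ≡ 4 (mod 13).
    The inverse of 3 mod 13 is 9 (since 3·9 = 27 = 2·13 + 1), so t ≡ 9·4 = 36 ≡ 10 (mod 13).
    Then x = 29 + 120·10 = 1229, valid modulo lcm(120, 13) = 1560: x ≡ 1229 (mod 1560).
Verify against each original: 1229 mod 8 = 5, 1229 mod 5 = 4, 1229 mod 3 = 2, 1229 mod 13 = 7.

x ≡ 1229 (mod 1560).


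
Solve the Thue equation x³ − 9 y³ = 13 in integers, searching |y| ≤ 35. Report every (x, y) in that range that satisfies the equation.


The equation is x³ - 9y³ = 13. For fixed y, x³ = 9·y³ + 13, so a solution requires the RHS to be a perfect cube.
Strategy: iterate y from -35 to 35, compute RHS = 9·y³ + 13, and check whether it is a (positive or negative) perfect cube.
Check small values of y:
  y = 0: RHS = 13 is not a perfect cube.
  y = 1: RHS = 22 is not a perfect cube.
  y = -1: RHS = 4 is not a perfect cube.
  y = 2: RHS = 85 is not a perfect cube.
  y = -2: RHS = -59 is not a perfect cube.
  y = 3: RHS = 256 is not a perfect cube.
  y = -3: RHS = -230 is not a perfect cube.
Continuing the search up to |y| = 35 finds no solutions either.
No (x, y) in the scanned range satisfies the equation.

No integer solutions with |y| ≤ 35.


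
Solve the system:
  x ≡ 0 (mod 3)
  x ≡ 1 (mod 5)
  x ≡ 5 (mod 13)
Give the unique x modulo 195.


Moduli 3, 5, 13 are pairwise coprime; by CRT there is a unique solution modulo M = 3 · 5 · 13 = 195.
Solve pairwise, accumulating the modulus:
  Start with x ≡ 0 (mod 3).
  Combine with x ≡ 1 (mod 5): since gcd(3, 5) = 1, we get a unique residue mod 15.
    Write x = 0 + 3·t and substitute into x ≡ 1 (mod 5): 3·t ≡ 1 − 0 = 1 (mod 5).
    The inverse of 3 mod 5 is 2 (since 3·2 = 6 = 1·5 + 1), so t ≡ 2·1 = 2 ≡ 2 (mod 5).
    Then x = 0 + 3·2 = 6, valid modulo lcm(3, 5) = 15: x ≡ 6 (mod 15).
  Combine with x ≡ 5 (mod 13): since gcd(15, 13) = 1, we get a unique residue mod 195.
    Write x = 6 + 15·t and substitute into x ≡ 5 (mod 13): 15·t ≡ 5 − 6 = -1 (mod 13).
    Reduce coefficients mod 13: 2·t ≡ 12 (mod 13).
    The inverse of 2 mod 13 is 7 (since 2·7 = 14 = 1·13 + 1), so t ≡ 7·12 = 84 ≡ 6 (mod 13).
    Then x = 6 + 15·6 = 96, valid modulo lcm(15, 13) = 195: x ≡ 96 (mod 195).
Verify: 96 mod 3 = 0 ✓, 96 mod 5 = 1 ✓, 96 mod 13 = 5 ✓.

x ≡ 96 (mod 195).


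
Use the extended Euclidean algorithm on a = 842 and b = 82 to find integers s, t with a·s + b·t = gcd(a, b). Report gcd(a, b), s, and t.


Euclidean algorithm on (842, 82) — divide until remainder is 0:
  842 = 10 · 82 + 22
  82 = 3 · 22 + 16
  22 = 1 · 16 + 6
  16 = 2 · 6 + 4
  6 = 1 · 4 + 2
  4 = 2 · 2 + 0
gcd(842, 82) = 2.
Track Bezout coefficients alongside the remainders: start with r₀ = 842 = a·1 + b·0 (s = 1, t = 0) and r₁ = 82 = a·0 + b·1 (s = 0, t = 1); each new remainder r_{k+1} = r_{k-1} − q_k·r_k inherits s_{k+1} = s_{k-1} − q_k·s_k, t_{k+1} = t_{k-1} − q_k·t_k, so r_k = a·s_k + b·t_k at every step:
  q = 10: r = 22, s = 1 − 10·0 = 1, t = 0 − 10·1 = -10  (check: 842·1 + 82·(-10) = 22)
  q = 3: r = 16, s = 0 − 3·1 = -3, t = 1 − 3·(-10) = 31  (check: 842·(-3) + 82·31 = 16)
  q = 1: r = 6, s = 1 − 1·(-3) = 4, t = -10 − 1·31 = -41  (check: 842·4 + 82·(-41) = 6)
  q = 2: r = 4, s = -3 − 2·4 = -11, t = 31 − 2·(-41) = 113  (check: 842·(-11) + 82·113 = 4)
  q = 1: r = 2, s = 4 − 1·(-11) = 15, t = -41 − 1·113 = -154  (check: 842·15 + 82·(-154) = 2)
The row with r = 2 (the gcd) gives the Bezout coefficients s = 15, t = -154.
Result: 842 · (15) + 82 · (-154) = 2.

gcd(842, 82) = 2; s = 15, t = -154 (check: 842·15 + 82·(-154) = 2).


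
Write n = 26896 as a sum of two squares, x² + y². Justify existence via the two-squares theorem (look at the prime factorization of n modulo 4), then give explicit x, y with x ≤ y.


Step 1: Factor n = 26896 = 2^4 · 41^2.
Step 2: Check the mod-4 condition on each prime factor: 2 = 2 (special); 41 ≡ 1 (mod 4), exponent 2.
All primes ≡ 3 (mod 4) appear to even exponent (or don't appear), so by the two-squares theorem n IS expressible as a sum of two squares.
Step 3: Build a representation. Group n = k² · m with k = 4 and m = 41 · 41 = 1681 (a product of primes ≡ 1 (mod 4)); a representation of m scales to one of n via (k·x)² + (k·y)² = k²(x² + y²). Each prime p ≡ 1 (mod 4) is itself a sum of two squares; find a² by testing p − a² for a perfect square:
  41: 41 − 1² = 40, 41 − 2² = 37, 41 − 3² = 32, 41 − 4² = 25 = 5² ⇒ 41 = 4² + 5².
  Combine using the Brahmagupta–Fibonacci identity (a² + b²)(c² + d²) = (ac − bd)² + (ad + bc)² = (ac + bd)² + (ad − bc)²:
  41 · 41 = 1681: from (4² + 5²)(4² + 5²), take (4·4 − 5·5, 4·5 + 5·4) = (16 − 25, 20 + 20) = (-9, 40); dropping signs (only squares matter) gives (9, 40); check 9² + 40² = 81 + 1600 = 1681 ✓.
  Scale by k = 4: (4·9, 4·40) = (36, 160).
Step 4: Order so x ≤ y and verify: 36² + 160² = 1296 + 25600 = 26896 = n. ✓

n = 26896 = 36² + 160² (one valid representation with x ≤ y).


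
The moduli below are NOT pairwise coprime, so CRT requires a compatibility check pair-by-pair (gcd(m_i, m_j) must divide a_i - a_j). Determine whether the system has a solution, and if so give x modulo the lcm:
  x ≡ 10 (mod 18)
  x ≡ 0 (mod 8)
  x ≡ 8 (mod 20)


Moduli 18, 8, 20 are not pairwise coprime, so CRT works modulo lcm(m_i) when all pairwise compatibility conditions hold.
Pairwise compatibility: gcd(m_i, m_j) must divide a_i - a_j for every pair.
Merge one congruence at a time:
  Start: x ≡ 10 (mod 18).
  Combine with x ≡ 0 (mod 8): gcd(18, 8) = 2; 0 - 10 = -10, which IS divisible by 2, so compatible.
    Write x = 10 + 18·t and substitute into x ≡ 0 (mod 8): 18·t ≡ 0 − 10 = -10 (mod 8).
    Divide the congruence (and modulus) by g = 2: 9·t ≡ -5 (mod 4).
    Reduce coefficients mod 4: 1·t ≡ 3 (mod 4).
    So t ≡ 3 (mod 4).
    Then x = 10 + 18·3 = 64, valid modulo lcm(18, 8) = 72: x ≡ 64 (mod 72).
  Combine with x ≡ 8 (mod 20): gcd(72, 20) = 4; 8 - 64 = -56, which IS divisible by 4, so compatible.
    Write x = 64 + 72·t and substitute into x ≡ 8 (mod 20): 72·t ≡ 8 − 64 = -56 (mod 20).
    Divide the congruence (and modulus) by g = 4: 18·t ≡ -14 (mod 5).
    Reduce coefficients mod 5: 3·t ≡ 1 (mod 5).
    The inverse of 3 mod 5 is 2 (since 3·2 = 6 = 1·5 + 1), so t ≡ 2·1 = 2 ≡ 2 (mod 5).
    Then x = 64 + 72·2 = 208, valid modulo lcm(72, 20) = 360: x ≡ 208 (mod 360).
Verify: 208 mod 18 = 10, 208 mod 8 = 0, 208 mod 20 = 8.

x ≡ 208 (mod 360).


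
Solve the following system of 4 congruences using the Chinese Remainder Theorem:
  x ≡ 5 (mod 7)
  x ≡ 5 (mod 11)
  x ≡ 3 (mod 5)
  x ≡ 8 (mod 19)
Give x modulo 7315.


Product of moduli M = 7 · 11 · 5 · 19 = 7315.
Merge one congruence at a time:
  Start: x ≡ 5 (mod 7).
  Combine with x ≡ 5 (mod 11); new modulus lcm = 77.
    Write x = 5 + 7·t and substitute into x ≡ 5 (mod 11): 7·t ≡ 5 − 5 = 0 (mod 11).
    The inverse of 7 mod 11 is 8 (since 7·8 = 56 = 5·11 + 1), so t ≡ 8·0 = 0 ≡ 0 (mod 11).
    Then x = 5 + 7·0 = 5, valid modulo lcm(7, 11) = 77: x ≡ 5 (mod 77).
  Combine with x ≡ 3 (mod 5); new modulus lcm = 385.
    Write x = 5 + 77·t and substitute into x ≡ 3 (mod 5): 77·t ≡ 3 − 5 = -2 (mod 5).
    Reduce coefficients mod 5: 2·t ≡ 3 (mod 5).
    The inverse of 2 mod 5 is 3 (since 2·3 = 6 = 1·5 + 1), so t ≡ 3·3 = 9 ≡ 4 (mod 5).
    Then x = 5 + 77·4 = 313, valid modulo lcm(77, 5) = 385: x ≡ 313 (mod 385).
  Combine with x ≡ 8 (mod 19); new modulus lcm = 7315.
    Write x = 313 + 385·t and substitute into x ≡ 8 (mod 19): 385·t ≡ 8 − 313 = -305 (mod 19).
    Reduce coefficients mod 19: 5·t ≡ 18 (mod 19).
    The inverse of 5 mod 19 is 4 (since 5·4 = 20 = 1·19 + 1), so t ≡ 4·18 = 72 ≡ 15 (mod 19).
    Then x = 313 + 385·15 = 6088, valid modulo lcm(385, 19) = 7315: x ≡ 6088 (mod 7315).
Verify against each original: 6088 mod 7 = 5, 6088 mod 11 = 5, 6088 mod 5 = 3, 6088 mod 19 = 8.

x ≡ 6088 (mod 7315).


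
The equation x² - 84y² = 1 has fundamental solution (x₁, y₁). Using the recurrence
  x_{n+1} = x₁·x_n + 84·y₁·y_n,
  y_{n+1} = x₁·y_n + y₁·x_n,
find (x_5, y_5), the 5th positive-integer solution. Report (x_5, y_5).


Step 1: Find the fundamental solution (x₁, y₁) of x² - 84y² = 1.
  Expand √84 as a continued fraction. a₀ = ⌊√84⌋ = 9; iterate m_{k+1} = d_k·a_k − m_k, d_{k+1} = (84 − m_{k+1}²)/d_k, a_{k+1} = ⌊(a₀ + m_{k+1})/d_{k+1}⌋ (starting m₀ = 0, d₀ = 1), with convergents p_k = a_k·p_{k-1} + p_{k-2}, q_k = a_k·q_{k-1} + q_{k-2} (p₋₁ = 1, q₋₁ = 0):
  k = 0: a₀ = 9; p₀/q₀ = 9/1; p₀² − 84·q₀² = 81 − 84 = -3.
  k = 1: m = 9, d = 3, a = ⌊(9 + 9)/3⌋ = 6; p/q = (6·9 + 1)/(6·1 + 0) = 55/6; p² − 84·q² = 3025 − 3024 = 1.
  The first convergent with p² − 84·q² = 1 gives the fundamental solution (x₁, y₁) = (55, 6).
Step 2: Apply the recurrence (x_{n+1}, y_{n+1}) = (x₁x_n + 84y₁y_n, x₁y_n + y₁x_n) repeatedly.
  From (x_1, y_1) = (55, 6): x_2 = 55·55 + 84·6·6 = 6049; y_2 = 55·6 + 6·55 = 660.
  From (x_2, y_2) = (6049, 660): x_3 = 55·6049 + 84·6·660 = 665335; y_3 = 55·660 + 6·6049 = 72594.
  From (x_3, y_3) = (665335, 72594): x_4 = 55·665335 + 84·6·72594 = 73180801; y_4 = 55·72594 + 6·665335 = 7984680.
  From (x_4, y_4) = (73180801, 7984680): x_5 = 55·73180801 + 84·6·7984680 = 8049222775; y_5 = 55·7984680 + 6·73180801 = 878242206.
Step 3: Verify x_5² - 84·y_5² = 64789987281578700625 - 64789987281578700624 = 1 (should be 1). ✓

(x_1, y_1) = (55, 6); (x_5, y_5) = (8049222775, 878242206).


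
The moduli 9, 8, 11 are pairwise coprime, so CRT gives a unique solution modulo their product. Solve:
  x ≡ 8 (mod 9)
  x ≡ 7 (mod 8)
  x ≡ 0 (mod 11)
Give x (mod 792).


Moduli 9, 8, 11 are pairwise coprime; by CRT there is a unique solution modulo M = 9 · 8 · 11 = 792.
Solve pairwise, accumulating the modulus:
  Start with x ≡ 8 (mod 9).
  Combine with x ≡ 7 (mod 8): since gcd(9, 8) = 1, we get a unique residue mod 72.
    Write x = 8 + 9·t and substitute into x ≡ 7 (mod 8): 9·t ≡ 7 − 8 = -1 (mod 8).
    Reduce coefficients mod 8: 1·t ≡ 7 (mod 8).
    So t ≡ 7 (mod 8).
    Then x = 8 + 9·7 = 71, valid modulo lcm(9, 8) = 72: x ≡ 71 (mod 72).
  Combine with x ≡ 0 (mod 11): since gcd(72, 11) = 1, we get a unique residue mod 792.
    Write x = 71 + 72·t and substitute into x ≡ 0 (mod 11): 72·t ≡ 0 − 71 = -71 (mod 11).
    Reduce coefficients mod 11: 6·t ≡ 6 (mod 11).
    The inverse of 6 mod 11 is 2 (since 6·2 = 12 = 1·11 + 1), so t ≡ 2·6 = 12 ≡ 1 (mod 11).
    Then x = 71 + 72·1 = 143, valid modulo lcm(72, 11) = 792: x ≡ 143 (mod 792).
Verify: 143 mod 9 = 8 ✓, 143 mod 8 = 7 ✓, 143 mod 11 = 0 ✓.

x ≡ 143 (mod 792).


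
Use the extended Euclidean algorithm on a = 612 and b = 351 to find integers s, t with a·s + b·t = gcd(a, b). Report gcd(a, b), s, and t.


Euclidean algorithm on (612, 351) — divide until remainder is 0:
  612 = 1 · 351 + 261
  351 = 1 · 261 + 90
  261 = 2 · 90 + 81
  90 = 1 · 81 + 9
  81 = 9 · 9 + 0
gcd(612, 351) = 9.
Track Bezout coefficients alongside the remainders: start with r₀ = 612 = a·1 + b·0 (s = 1, t = 0) and r₁ = 351 = a·0 + b·1 (s = 0, t = 1); each new remainder r_{k+1} = r_{k-1} − q_k·r_k inherits s_{k+1} = s_{k-1} − q_k·s_k, t_{k+1} = t_{k-1} − q_k·t_k, so r_k = a·s_k + b·t_k at every step:
  q = 1: r = 261, s = 1 − 1·0 = 1, t = 0 − 1·1 = -1  (check: 612·1 + 351·(-1) = 261)
  q = 1: r = 90, s = 0 − 1·1 = -1, t = 1 − 1·(-1) = 2  (check: 612·(-1) + 351·2 = 90)
  q = 2: r = 81, s = 1 − 2·(-1) = 3, t = -1 − 2·2 = -5  (check: 612·3 + 351·(-5) = 81)
  q = 1: r = 9, s = -1 − 1·3 = -4, t = 2 − 1·(-5) = 7  (check: 612·(-4) + 351·7 = 9)
The row with r = 9 (the gcd) gives the Bezout coefficients s = -4, t = 7.
Result: 612 · (-4) + 351 · (7) = 9.

gcd(612, 351) = 9; s = -4, t = 7 (check: 612·(-4) + 351·7 = 9).


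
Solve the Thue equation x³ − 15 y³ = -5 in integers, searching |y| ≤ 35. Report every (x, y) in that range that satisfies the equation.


The equation is x³ - 15y³ = -5. For fixed y, x³ = 15·y³ − 5, so a solution requires the RHS to be a perfect cube.
Strategy: iterate y from -35 to 35, compute RHS = 15·y³ − 5, and check whether it is a (positive or negative) perfect cube.
Check small values of y:
  y = 0: RHS = -5 is not a perfect cube.
  y = 1: RHS = 10 is not a perfect cube.
  y = -1: RHS = -20 is not a perfect cube.
  y = 2: RHS = 115 is not a perfect cube.
  y = -2: RHS = -125 = (-5)³ ⇒ x = -5 works.
  y = 3: RHS = 400 is not a perfect cube.
  y = -3: RHS = -410 is not a perfect cube.
Continuing the search up to |y| = 35 finds no further solutions beyond those listed.
Collected solutions: (-5, -2).

Solutions (with |y| ≤ 35): (-5, -2).


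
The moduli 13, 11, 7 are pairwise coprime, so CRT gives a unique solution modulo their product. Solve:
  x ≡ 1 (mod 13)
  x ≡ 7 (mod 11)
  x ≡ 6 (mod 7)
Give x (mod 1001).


Moduli 13, 11, 7 are pairwise coprime; by CRT there is a unique solution modulo M = 13 · 11 · 7 = 1001.
Solve pairwise, accumulating the modulus:
  Start with x ≡ 1 (mod 13).
  Combine with x ≡ 7 (mod 11): since gcd(13, 11) = 1, we get a unique residue mod 143.
    Write x = 1 + 13·t and substitute into x ≡ 7 (mod 11): 13·t ≡ 7 − 1 = 6 (mod 11).
    Reduce coefficients mod 11: 2·t ≡ 6 (mod 11).
    The inverse of 2 mod 11 is 6 (since 2·6 = 12 = 1·11 + 1), so t ≡ 6·6 = 36 ≡ 3 (mod 11).
    Then x = 1 + 13·3 = 40, valid modulo lcm(13, 11) = 143: x ≡ 40 (mod 143).
  Combine with x ≡ 6 (mod 7): since gcd(143, 7) = 1, we get a unique residue mod 1001.
    Write x = 40 + 143·t and substitute into x ≡ 6 (mod 7): 143·t ≡ 6 − 40 = -34 (mod 7).
    Reduce coefficients mod 7: 3·t ≡ 1 (mod 7).
    The inverse of 3 mod 7 is 5 (since 3·5 = 15 = 2·7 + 1), so t ≡ 5·1 = 5 ≡ 5 (mod 7).
    Then x = 40 + 143·5 = 755, valid modulo lcm(143, 7) = 1001: x ≡ 755 (mod 1001).
Verify: 755 mod 13 = 1 ✓, 755 mod 11 = 7 ✓, 755 mod 7 = 6 ✓.

x ≡ 755 (mod 1001).


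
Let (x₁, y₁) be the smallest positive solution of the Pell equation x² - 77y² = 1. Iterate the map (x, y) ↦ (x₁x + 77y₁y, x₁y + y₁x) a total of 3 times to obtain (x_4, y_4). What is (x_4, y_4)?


Step 1: Find the fundamental solution (x₁, y₁) of x² - 77y² = 1.
  Expand √77 as a continued fraction. a₀ = ⌊√77⌋ = 8; iterate m_{k+1} = d_k·a_k − m_k, d_{k+1} = (77 − m_{k+1}²)/d_k, a_{k+1} = ⌊(a₀ + m_{k+1})/d_{k+1}⌋ (starting m₀ = 0, d₀ = 1), with convergents p_k = a_k·p_{k-1} + p_{k-2}, q_k = a_k·q_{k-1} + q_{k-2} (p₋₁ = 1, q₋₁ = 0):
  k = 0: a₀ = 8; p₀/q₀ = 8/1; p₀² − 77·q₀² = 64 − 77 = -13.
  k = 1: m = 8, d = 13, a = ⌊(8 + 8)/13⌋ = 1; p/q = (1·8 + 1)/(1·1 + 0) = 9/1; p² − 77·q² = 81 − 77 = 4.
  k = 2: m = 5, d = 4, a = ⌊(8 + 5)/4⌋ = 3; p/q = (3·9 + 8)/(3·1 + 1) = 35/4; p² − 77·q² = 1225 − 1232 = -7.
  k = 3: m = 7, d = 7, a = ⌊(8 + 7)/7⌋ = 2; p/q = (2·35 + 9)/(2·4 + 1) = 79/9; p² − 77·q² = 6241 − 6237 = 4.
  k = 4: m = 7, d = 4, a = ⌊(8 + 7)/4⌋ = 3; p/q = (3·79 + 35)/(3·9 + 4) = 272/31; p² − 77·q² = 73984 − 73997 = -13.
  k = 5: m = 5, d = 13, a = ⌊(8 + 5)/13⌋ = 1; p/q = (1·272 + 79)/(1·31 + 9) = 351/40; p² − 77·q² = 123201 − 123200 = 1.
  The first convergent with p² − 77·q² = 1 gives the fundamental solution (x₁, y₁) = (351, 40).
Step 2: Apply the recurrence (x_{n+1}, y_{n+1}) = (x₁x_n + 77y₁y_n, x₁y_n + y₁x_n) repeatedly.
  From (x_1, y_1) = (351, 40): x_2 = 351·351 + 77·40·40 = 246401; y_2 = 351·40 + 40·351 = 28080.
  From (x_2, y_2) = (246401, 28080): x_3 = 351·246401 + 77·40·28080 = 172973151; y_3 = 351·28080 + 40·246401 = 19712120.
  From (x_3, y_3) = (172973151, 19712120): x_4 = 351·172973151 + 77·40·19712120 = 121426905601; y_4 = 351·19712120 + 40·172973151 = 13837880160.
Step 3: Verify x_4² - 77·y_4² = 14744493403834165171201 - 14744493403834165171200 = 1 (should be 1). ✓

(x_1, y_1) = (351, 40); (x_4, y_4) = (121426905601, 13837880160).


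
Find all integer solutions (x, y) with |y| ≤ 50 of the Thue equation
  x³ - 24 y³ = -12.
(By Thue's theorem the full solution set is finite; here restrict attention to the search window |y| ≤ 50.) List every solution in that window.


The equation is x³ - 24y³ = -12. For fixed y, x³ = 24·y³ − 12, so a solution requires the RHS to be a perfect cube.
Strategy: iterate y from -50 to 50, compute RHS = 24·y³ − 12, and check whether it is a (positive or negative) perfect cube.
Check small values of y:
  y = 0: RHS = -12 is not a perfect cube.
  y = 1: RHS = 12 is not a perfect cube.
  y = -1: RHS = -36 is not a perfect cube.
  y = 2: RHS = 180 is not a perfect cube.
  y = -2: RHS = -204 is not a perfect cube.
  y = 3: RHS = 636 is not a perfect cube.
  y = -3: RHS = -660 is not a perfect cube.
Continuing the search up to |y| = 50 finds no solutions either.
No (x, y) in the scanned range satisfies the equation.

No integer solutions with |y| ≤ 50.


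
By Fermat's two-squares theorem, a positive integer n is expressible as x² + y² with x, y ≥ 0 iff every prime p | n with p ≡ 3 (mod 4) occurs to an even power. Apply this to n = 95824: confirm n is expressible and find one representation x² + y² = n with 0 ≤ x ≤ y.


Step 1: Factor n = 95824 = 2^4 · 53 · 113.
Step 2: Check the mod-4 condition on each prime factor: 2 = 2 (special); 53 ≡ 1 (mod 4), exponent 1; 113 ≡ 1 (mod 4), exponent 1.
All primes ≡ 3 (mod 4) appear to even exponent (or don't appear), so by the two-squares theorem n IS expressible as a sum of two squares.
Step 3: Build a representation. Group n = k² · m with k = 4 and m = 53 · 113 = 5989 (a product of primes ≡ 1 (mod 4)); a representation of m scales to one of n via (k·x)² + (k·y)² = k²(x² + y²). Each prime p ≡ 1 (mod 4) is itself a sum of two squares; find a² by testing p − a² for a perfect square:
  53: 53 − 1² = 52, 53 − 2² = 49 = 7² ⇒ 53 = 2² + 7².
  113: 113 − 1² = 112, 113 − 2² = 109, 113 − 3² = 104, 113 − 4² = 97, 113 − 5² = 88, 113 − 6² = 77, 113 − 7² = 64 = 8² ⇒ 113 = 7² + 8².
  Combine using the Brahmagupta–Fibonacci identity (a² + b²)(c² + d²) = (ac − bd)² + (ad + bc)² = (ac + bd)² + (ad − bc)²:
  53 · 113 = 5989: from (2² + 7²)(7² + 8²), take (2·7 − 7·8, 2·8 + 7·7) = (14 − 56, 16 + 49) = (-42, 65); dropping signs (only squares matter) gives (42, 65); check 42² + 65² = 1764 + 4225 = 5989 ✓.
  Scale by k = 4: (4·42, 4·65) = (168, 260).
Step 4: Order so x ≤ y and verify: 168² + 260² = 28224 + 67600 = 95824 = n. ✓

n = 95824 = 168² + 260² (one valid representation with x ≤ y).


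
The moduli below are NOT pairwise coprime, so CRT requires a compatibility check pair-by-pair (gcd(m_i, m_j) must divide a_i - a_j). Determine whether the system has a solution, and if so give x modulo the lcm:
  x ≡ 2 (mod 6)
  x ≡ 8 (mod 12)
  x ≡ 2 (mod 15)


Moduli 6, 12, 15 are not pairwise coprime, so CRT works modulo lcm(m_i) when all pairwise compatibility conditions hold.
Pairwise compatibility: gcd(m_i, m_j) must divide a_i - a_j for every pair.
Merge one congruence at a time:
  Start: x ≡ 2 (mod 6).
  Combine with x ≡ 8 (mod 12): gcd(6, 12) = 6; 8 - 2 = 6, which IS divisible by 6, so compatible.
    Write x = 2 + 6·t and substitute into x ≡ 8 (mod 12): 6·t ≡ 8 − 2 = 6 (mod 12).
    Divide the congruence (and modulus) by g = 6: 1·t ≡ 1 (mod 2).
    So t ≡ 1 (mod 2).
    Then x = 2 + 6·1 = 8, valid modulo lcm(6, 12) = 12: x ≡ 8 (mod 12).
  Combine with x ≡ 2 (mod 15): gcd(12, 15) = 3; 2 - 8 = -6, which IS divisible by 3, so compatible.
    Write x = 8 + 12·t and substitute into x ≡ 2 (mod 15): 12·t ≡ 2 − 8 = -6 (mod 15).
    Divide the congruence (and modulus) by g = 3: 4·t ≡ -2 (mod 5).
    Reduce coefficients mod 5: 4·t ≡ 3 (mod 5).
    The inverse of 4 mod 5 is 4 (since 4·4 = 16 = 3·5 + 1), so t ≡ 4·3 = 12 ≡ 2 (mod 5).
    Then x = 8 + 12·2 = 32, valid modulo lcm(12, 15) = 60: x ≡ 32 (mod 60).
Verify: 32 mod 6 = 2, 32 mod 12 = 8, 32 mod 15 = 2.

x ≡ 32 (mod 60).


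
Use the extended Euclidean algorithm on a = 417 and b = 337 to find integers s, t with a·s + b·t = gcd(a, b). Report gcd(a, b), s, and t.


Euclidean algorithm on (417, 337) — divide until remainder is 0:
  417 = 1 · 337 + 80
  337 = 4 · 80 + 17
  80 = 4 · 17 + 12
  17 = 1 · 12 + 5
  12 = 2 · 5 + 2
  5 = 2 · 2 + 1
  2 = 2 · 1 + 0
gcd(417, 337) = 1.
Track Bezout coefficients alongside the remainders: start with r₀ = 417 = a·1 + b·0 (s = 1, t = 0) and r₁ = 337 = a·0 + b·1 (s = 0, t = 1); each new remainder r_{k+1} = r_{k-1} − q_k·r_k inherits s_{k+1} = s_{k-1} − q_k·s_k, t_{k+1} = t_{k-1} − q_k·t_k, so r_k = a·s_k + b·t_k at every step:
  q = 1: r = 80, s = 1 − 1·0 = 1, t = 0 − 1·1 = -1  (check: 417·1 + 337·(-1) = 80)
  q = 4: r = 17, s = 0 − 4·1 = -4, t = 1 − 4·(-1) = 5  (check: 417·(-4) + 337·5 = 17)
  q = 4: r = 12, s = 1 − 4·(-4) = 17, t = -1 − 4·5 = -21  (check: 417·17 + 337·(-21) = 12)
  q = 1: r = 5, s = -4 − 1·17 = -21, t = 5 − 1·(-21) = 26  (check: 417·(-21) + 337·26 = 5)
  q = 2: r = 2, s = 17 − 2·(-21) = 59, t = -21 − 2·26 = -73  (check: 417·59 + 337·(-73) = 2)
  q = 2: r = 1, s = -21 − 2·59 = -139, t = 26 − 2·(-73) = 172  (check: 417·(-139) + 337·172 = 1)
The row with r = 1 (the gcd) gives the Bezout coefficients s = -139, t = 172.
Result: 417 · (-139) + 337 · (172) = 1.

gcd(417, 337) = 1; s = -139, t = 172 (check: 417·(-139) + 337·172 = 1).


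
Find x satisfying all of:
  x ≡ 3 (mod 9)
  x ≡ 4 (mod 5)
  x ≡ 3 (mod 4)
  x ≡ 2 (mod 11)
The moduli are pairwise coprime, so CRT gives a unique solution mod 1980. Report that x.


Product of moduli M = 9 · 5 · 4 · 11 = 1980.
Merge one congruence at a time:
  Start: x ≡ 3 (mod 9).
  Combine with x ≡ 4 (mod 5); new modulus lcm = 45.
    Write x = 3 + 9·t and substitute into x ≡ 4 (mod 5): 9·t ≡ 4 − 3 = 1 (mod 5).
    Reduce coefficients mod 5: 4·t ≡ 1 (mod 5).
    The inverse of 4 mod 5 is 4 (since 4·4 = 16 = 3·5 + 1), so t ≡ 4·1 = 4 ≡ 4 (mod 5).
    Then x = 3 + 9·4 = 39, valid modulo lcm(9, 5) = 45: x ≡ 39 (mod 45).
  Combine with x ≡ 3 (mod 4); new modulus lcm = 180.
    Write x = 39 + 45·t and substitute into x ≡ 3 (mod 4): 45·t ≡ 3 − 39 = -36 (mod 4).
    Reduce coefficients mod 4: 1·t ≡ 0 (mod 4).
    So t ≡ 0 (mod 4).
    Then x = 39 + 45·0 = 39, valid modulo lcm(45, 4) = 180: x ≡ 39 (mod 180).
  Combine with x ≡ 2 (mod 11); new modulus lcm = 1980.
    Write x = 39 + 180·t and substitute into x ≡ 2 (mod 11): 180·t ≡ 2 − 39 = -37 (mod 11).
    Reduce coefficients mod 11: 4·t ≡ 7 (mod 11).
    The inverse of 4 mod 11 is 3 (since 4·3 = 12 = 1·11 + 1), so t ≡ 3·7 = 21 ≡ 10 (mod 11).
    Then x = 39 + 180·10 = 1839, valid modulo lcm(180, 11) = 1980: x ≡ 1839 (mod 1980).
Verify against each original: 1839 mod 9 = 3, 1839 mod 5 = 4, 1839 mod 4 = 3, 1839 mod 11 = 2.

x ≡ 1839 (mod 1980).


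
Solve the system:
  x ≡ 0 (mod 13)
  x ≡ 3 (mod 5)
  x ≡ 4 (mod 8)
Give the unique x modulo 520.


Moduli 13, 5, 8 are pairwise coprime; by CRT there is a unique solution modulo M = 13 · 5 · 8 = 520.
Solve pairwise, accumulating the modulus:
  Start with x ≡ 0 (mod 13).
  Combine with x ≡ 3 (mod 5): since gcd(13, 5) = 1, we get a unique residue mod 65.
    Write x = 0 + 13·t and substitute into x ≡ 3 (mod 5): 13·t ≡ 3 − 0 = 3 (mod 5).
    Reduce coefficients mod 5: 3·t ≡ 3 (mod 5).
    The inverse of 3 mod 5 is 2 (since 3·2 = 6 = 1·5 + 1), so t ≡ 2·3 = 6 ≡ 1 (mod 5).
    Then x = 0 + 13·1 = 13, valid modulo lcm(13, 5) = 65: x ≡ 13 (mod 65).
  Combine with x ≡ 4 (mod 8): since gcd(65, 8) = 1, we get a unique residue mod 520.
    Write x = 13 + 65·t and substitute into x ≡ 4 (mod 8): 65·t ≡ 4 − 13 = -9 (mod 8).
    Reduce coefficients mod 8: 1·t ≡ 7 (mod 8).
    So t ≡ 7 (mod 8).
    Then x = 13 + 65·7 = 468, valid modulo lcm(65, 8) = 520: x ≡ 468 (mod 520).
Verify: 468 mod 13 = 0 ✓, 468 mod 5 = 3 ✓, 468 mod 8 = 4 ✓.

x ≡ 468 (mod 520).


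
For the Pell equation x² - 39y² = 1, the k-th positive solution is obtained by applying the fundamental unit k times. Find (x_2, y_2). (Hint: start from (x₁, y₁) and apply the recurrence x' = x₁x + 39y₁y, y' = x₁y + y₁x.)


Step 1: Find the fundamental solution (x₁, y₁) of x² - 39y² = 1.
  Expand √39 as a continued fraction. a₀ = ⌊√39⌋ = 6; iterate m_{k+1} = d_k·a_k − m_k, d_{k+1} = (39 − m_{k+1}²)/d_k, a_{k+1} = ⌊(a₀ + m_{k+1})/d_{k+1}⌋ (starting m₀ = 0, d₀ = 1), with convergents p_k = a_k·p_{k-1} + p_{k-2}, q_k = a_k·q_{k-1} + q_{k-2} (p₋₁ = 1, q₋₁ = 0):
  k = 0: a₀ = 6; p₀/q₀ = 6/1; p₀² − 39·q₀² = 36 − 39 = -3.
  k = 1: m = 6, d = 3, a = ⌊(6 + 6)/3⌋ = 4; p/q = (4·6 + 1)/(4·1 + 0) = 25/4; p² − 39·q² = 625 − 624 = 1.
  The first convergent with p² − 39·q² = 1 gives the fundamental solution (x₁, y₁) = (25, 4).
Step 2: Apply the recurrence (x_{n+1}, y_{n+1}) = (x₁x_n + 39y₁y_n, x₁y_n + y₁x_n) repeatedly.
  From (x_1, y_1) = (25, 4): x_2 = 25·25 + 39·4·4 = 1249; y_2 = 25·4 + 4·25 = 200.
Step 3: Verify x_2² - 39·y_2² = 1560001 - 1560000 = 1 (should be 1). ✓

(x_1, y_1) = (25, 4); (x_2, y_2) = (1249, 200).
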